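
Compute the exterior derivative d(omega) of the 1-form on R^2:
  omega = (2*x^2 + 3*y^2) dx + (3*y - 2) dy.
d(omega) = (-6*y) dx ∧ dy

For a 1-form omega = sum_i f_i dx_i, the exterior derivative is
  d(omega) = sum_{i < j} (∂f_j/∂x_i - ∂f_i/∂x_j) dx_i ∧ dx_j.
  coefficient of dx ∧ dy: ∂f_2/∂x - ∂f_1/∂y = ∂(3*y - 2)/∂x - ∂(2*x^2 + 3*y^2)/∂y = -6*y
Assembling: d(omega) = (-6*y) dx ∧ dy.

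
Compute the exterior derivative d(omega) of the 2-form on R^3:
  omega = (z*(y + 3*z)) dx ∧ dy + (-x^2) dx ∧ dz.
d(omega) = (y + 6*z) dx ∧ dy ∧ dz

For a 2-form omega = sum_{i<j} g_{ij} dx_i ∧ dx_j, the exterior derivative is
  d(omega) = sum_{i<j} d(g_{ij}) ∧ dx_i ∧ dx_j = sum_{i<j, k} (∂g_{ij}/∂x_k) dx_k ∧ dx_i ∧ dx_j.
Expand each term, using dx_k ∧ dx_i ∧ dx_j = sgn(permutation) dx_{(a)} ∧ dx_{(b)} ∧ dx_{(c)} with (a < b < c) sorted:
  d(z*(y + 3*z)) includes (∂/∂z)(z*(y + 3*z)) dz = (y + 6*z) dz, which multiplied by dx ∧ dy gives (y + 6*z) dx ∧ dy ∧ dz
Collecting like 3-forms: d(omega) = (y + 6*z) dx ∧ dy ∧ dz.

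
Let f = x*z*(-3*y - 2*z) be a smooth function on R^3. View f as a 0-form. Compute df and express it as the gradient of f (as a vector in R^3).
df = (z*(-3*y - 2*z)) dx + (-3*x*z) dy + (x*(-3*y - 4*z)) dz; grad f = (z*(-3*y - 2*z), -3*x*z, x*(-3*y - 4*z))

For a 0-form f, d f = (∂f/∂x) dx + (∂f/∂y) dy + (∂f/∂z) dz. The components of the vector representation are exactly the entries of grad f in Cartesian coordinates:
  ∂f/∂x = z*(-3*y - 2*z)
  ∂f/∂y = -3*x*z
  ∂f/∂z = x*(-3*y - 4*z).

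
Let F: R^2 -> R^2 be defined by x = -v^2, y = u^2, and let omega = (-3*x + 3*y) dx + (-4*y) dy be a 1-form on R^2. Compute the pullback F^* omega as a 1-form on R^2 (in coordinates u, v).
F^* omega = (-8*u^3) du + (6*v*(-u^2 - v^2)) dv

Using F^*(f dg) = (f ∘ F) d(g ∘ F), substitute each coordinate x_i by F_i(u, v) in f_i, and replace dx_i by d F_i = (∂F_i/∂u) du + (∂F_i/∂v) dv.
  For the x component: f_1(F) = 3*u^2 + 3*v^2; d F_1 = (0) du + (-2*v) dv
  For the y component: f_2(F) = -4*u^2; d F_2 = (2*u) du + (0) dv
Combining and collecting du, dv coefficients:
  coeff of du: -8*u^3
  coeff of dv: 6*v*(-u^2 - v^2)
F^* omega = (-8*u^3) du + (6*v*(-u^2 - v^2)) dv.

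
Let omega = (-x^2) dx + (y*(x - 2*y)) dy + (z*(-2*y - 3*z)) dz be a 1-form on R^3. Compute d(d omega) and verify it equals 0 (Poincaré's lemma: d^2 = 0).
d(d omega) = 0

Step 1: d omega = sum_{i<j} (∂f_j/∂x_i - ∂f_i/∂x_j) dx_i ∧ dx_j:
  coeff of dx ∧ dy: y
  coeff of dx ∧ dz: 0
  coeff of dy ∧ dz: -2*z
Step 2: Apply d again to each 2-form coefficient. The only possible 3-form in R^3 is dx ∧ dy ∧ dz, with coefficient
  ∂(coeff of dy∧dz)/∂x - ∂(coeff of dx∧dz)/∂y + ∂(coeff of dx∧dy)/∂z
  = ∂/∂x (-2*z) - ∂/∂y (0) + ∂/∂z (y).
Each of these terms simplifies to sums of mixed partials that cancel in pairs. The result is 0 (by equality of mixed partials for smooth functions — Schwarz / Clairaut).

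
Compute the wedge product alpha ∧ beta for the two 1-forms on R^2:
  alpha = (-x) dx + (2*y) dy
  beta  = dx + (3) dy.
alpha ∧ beta = (-3*x - 2*y) dx ∧ dy

Distribute the wedge, using dx_i ∧ dx_j = -dx_j ∧ dx_i and dx_i ∧ dx_i = 0. For each pair (i, j) with i < j, the coefficient of dx_i ∧ dx_j in alpha ∧ beta is (alpha_i * beta_j - alpha_j * beta_i). Collecting: alpha ∧ beta = (-3*x - 2*y) dx ∧ dy.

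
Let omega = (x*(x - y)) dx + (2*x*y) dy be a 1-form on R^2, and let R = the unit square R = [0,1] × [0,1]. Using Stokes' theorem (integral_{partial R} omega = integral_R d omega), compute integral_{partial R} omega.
integral_(partial R) omega = 3/2

Stokes: integral_partial_R omega = integral_R d omega with d omega = (∂Q/∂x - ∂P/∂y) dx ∧ dy.
  ∂Q/∂x = 2*y
  ∂P/∂y = -x
  integrand = ∂Q/∂x - ∂P/∂y = x + 2*y.
Integrating over R: integral_0^1 integral_0^1 (x + 2*y) dx dy = 3/2.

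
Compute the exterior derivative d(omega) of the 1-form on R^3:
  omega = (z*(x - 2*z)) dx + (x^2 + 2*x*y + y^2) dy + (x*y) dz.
d(omega) = (2*x + 2*y) dx ∧ dy + (-x + y + 4*z) dx ∧ dz + (x) dy ∧ dz

For a 1-form omega = sum_i f_i dx_i, the exterior derivative is
  d(omega) = sum_{i < j} (∂f_j/∂x_i - ∂f_i/∂x_j) dx_i ∧ dx_j.
  coefficient of dx ∧ dy: ∂f_2/∂x - ∂f_1/∂y = ∂(x^2 + 2*x*y + y^2)/∂x - ∂(z*(x - 2*z))/∂y = 2*x + 2*y
  coefficient of dx ∧ dz: ∂f_3/∂x - ∂f_1/∂z = ∂(x*y)/∂x - ∂(z*(x - 2*z))/∂z = -x + y + 4*z
  coefficient of dy ∧ dz: ∂f_3/∂y - ∂f_2/∂z = ∂(x*y)/∂y - ∂(x^2 + 2*x*y + y^2)/∂z = x
Assembling: d(omega) = (2*x + 2*y) dx ∧ dy + (-x + y + 4*z) dx ∧ dz + (x) dy ∧ dz.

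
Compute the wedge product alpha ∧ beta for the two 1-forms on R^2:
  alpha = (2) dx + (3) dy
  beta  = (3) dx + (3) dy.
alpha ∧ beta = (-3) dx ∧ dy

Distribute the wedge, using dx_i ∧ dx_j = -dx_j ∧ dx_i and dx_i ∧ dx_i = 0. For each pair (i, j) with i < j, the coefficient of dx_i ∧ dx_j in alpha ∧ beta is (alpha_i * beta_j - alpha_j * beta_i). Collecting: alpha ∧ beta = (-3) dx ∧ dy.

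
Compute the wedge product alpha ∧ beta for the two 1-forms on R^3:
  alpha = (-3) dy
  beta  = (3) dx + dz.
alpha ∧ beta = (9) dx ∧ dy + (-3) dy ∧ dz

Distribute the wedge, using dx_i ∧ dx_j = -dx_j ∧ dx_i and dx_i ∧ dx_i = 0. For each pair (i, j) with i < j, the coefficient of dx_i ∧ dx_j in alpha ∧ beta is (alpha_i * beta_j - alpha_j * beta_i). Collecting: alpha ∧ beta = (9) dx ∧ dy + (-3) dy ∧ dz.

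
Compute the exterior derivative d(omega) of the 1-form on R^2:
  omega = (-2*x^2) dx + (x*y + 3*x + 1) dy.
d(omega) = (y + 3) dx ∧ dy

For a 1-form omega = sum_i f_i dx_i, the exterior derivative is
  d(omega) = sum_{i < j} (∂f_j/∂x_i - ∂f_i/∂x_j) dx_i ∧ dx_j.
  coefficient of dx ∧ dy: ∂f_2/∂x - ∂f_1/∂y = ∂(x*y + 3*x + 1)/∂x - ∂(-2*x^2)/∂y = y + 3
Assembling: d(omega) = (y + 3) dx ∧ dy.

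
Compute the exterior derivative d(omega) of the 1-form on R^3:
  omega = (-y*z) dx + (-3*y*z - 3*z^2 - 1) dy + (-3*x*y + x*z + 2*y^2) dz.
d(omega) = (z) dx ∧ dy + (-2*y + z) dx ∧ dz + (-3*x + 7*y + 6*z) dy ∧ dz

For a 1-form omega = sum_i f_i dx_i, the exterior derivative is
  d(omega) = sum_{i < j} (∂f_j/∂x_i - ∂f_i/∂x_j) dx_i ∧ dx_j.
  coefficient of dx ∧ dy: ∂f_2/∂x - ∂f_1/∂y = ∂(-3*y*z - 3*z^2 - 1)/∂x - ∂(-y*z)/∂y = z
  coefficient of dx ∧ dz: ∂f_3/∂x - ∂f_1/∂z = ∂(-3*x*y + x*z + 2*y^2)/∂x - ∂(-y*z)/∂z = -2*y + z
  coefficient of dy ∧ dz: ∂f_3/∂y - ∂f_2/∂z = ∂(-3*x*y + x*z + 2*y^2)/∂y - ∂(-3*y*z - 3*z^2 - 1)/∂z = -3*x + 7*y + 6*z
Assembling: d(omega) = (z) dx ∧ dy + (-2*y + z) dx ∧ dz + (-3*x + 7*y + 6*z) dy ∧ dz.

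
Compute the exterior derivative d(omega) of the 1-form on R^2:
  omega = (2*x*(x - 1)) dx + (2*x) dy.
d(omega) = (2) dx ∧ dy

For a 1-form omega = sum_i f_i dx_i, the exterior derivative is
  d(omega) = sum_{i < j} (∂f_j/∂x_i - ∂f_i/∂x_j) dx_i ∧ dx_j.
  coefficient of dx ∧ dy: ∂f_2/∂x - ∂f_1/∂y = ∂(2*x)/∂x - ∂(2*x*(x - 1))/∂y = 2
Assembling: d(omega) = (2) dx ∧ dy.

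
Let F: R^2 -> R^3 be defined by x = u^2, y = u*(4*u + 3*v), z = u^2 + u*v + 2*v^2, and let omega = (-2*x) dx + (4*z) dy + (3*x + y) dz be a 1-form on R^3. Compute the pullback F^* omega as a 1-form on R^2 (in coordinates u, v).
F^* omega = (42*u^3 + 57*u^2*v + 79*u*v^2 + 24*v^3) du + (u*(19*u^2 + 43*u*v + 36*v^2)) dv

Using F^*(f dg) = (f ∘ F) d(g ∘ F), substitute each coordinate x_i by F_i(u, v) in f_i, and replace dx_i by d F_i = (∂F_i/∂u) du + (∂F_i/∂v) dv.
  For the x component: f_1(F) = -2*u^2; d F_1 = (2*u) du + (0) dv
  For the y component: f_2(F) = 4*u^2 + 4*u*v + 8*v^2; d F_2 = (8*u + 3*v) du + (3*u) dv
  For the z component: f_3(F) = u*(7*u + 3*v); d F_3 = (2*u + v) du + (u + 4*v) dv
Combining and collecting du, dv coefficients:
  coeff of du: 42*u^3 + 57*u^2*v + 79*u*v^2 + 24*v^3
  coeff of dv: u*(19*u^2 + 43*u*v + 36*v^2)
F^* omega = (42*u^3 + 57*u^2*v + 79*u*v^2 + 24*v^3) du + (u*(19*u^2 + 43*u*v + 36*v^2)) dv.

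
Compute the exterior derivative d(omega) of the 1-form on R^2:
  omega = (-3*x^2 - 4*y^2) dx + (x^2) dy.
d(omega) = (2*x + 8*y) dx ∧ dy

For a 1-form omega = sum_i f_i dx_i, the exterior derivative is
  d(omega) = sum_{i < j} (∂f_j/∂x_i - ∂f_i/∂x_j) dx_i ∧ dx_j.
  coefficient of dx ∧ dy: ∂f_2/∂x - ∂f_1/∂y = ∂(x^2)/∂x - ∂(-3*x^2 - 4*y^2)/∂y = 2*x + 8*y
Assembling: d(omega) = (2*x + 8*y) dx ∧ dy.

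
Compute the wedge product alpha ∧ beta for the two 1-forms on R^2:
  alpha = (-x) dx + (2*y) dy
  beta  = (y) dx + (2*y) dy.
alpha ∧ beta = (-2*y*(x + y)) dx ∧ dy

Distribute the wedge, using dx_i ∧ dx_j = -dx_j ∧ dx_i and dx_i ∧ dx_i = 0. For each pair (i, j) with i < j, the coefficient of dx_i ∧ dx_j in alpha ∧ beta is (alpha_i * beta_j - alpha_j * beta_i). Collecting: alpha ∧ beta = (-2*y*(x + y)) dx ∧ dy.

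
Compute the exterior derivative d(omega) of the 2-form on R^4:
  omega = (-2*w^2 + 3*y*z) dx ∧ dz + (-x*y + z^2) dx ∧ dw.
d(omega) = (-3*z) dx ∧ dy ∧ dz + (-4*w - 2*z) dx ∧ dz ∧ dw + (x) dx ∧ dy ∧ dw

For a 2-form omega = sum_{i<j} g_{ij} dx_i ∧ dx_j, the exterior derivative is
  d(omega) = sum_{i<j} d(g_{ij}) ∧ dx_i ∧ dx_j = sum_{i<j, k} (∂g_{ij}/∂x_k) dx_k ∧ dx_i ∧ dx_j.
Expand each term, using dx_k ∧ dx_i ∧ dx_j = sgn(permutation) dx_{(a)} ∧ dx_{(b)} ∧ dx_{(c)} with (a < b < c) sorted:
  d(-2*w^2 + 3*y*z) includes (∂/∂y)(-2*w^2 + 3*y*z) dy = (3*z) dy, which multiplied by dx ∧ dz gives (-3*z) dx ∧ dy ∧ dz
  d(-2*w^2 + 3*y*z) includes (∂/∂w)(-2*w^2 + 3*y*z) dw = (-4*w) dw, which multiplied by dx ∧ dz gives (-4*w) dx ∧ dz ∧ dw
  d(-x*y + z^2) includes (∂/∂y)(-x*y + z^2) dy = (-x) dy, which multiplied by dx ∧ dw gives (x) dx ∧ dy ∧ dw
  d(-x*y + z^2) includes (∂/∂z)(-x*y + z^2) dz = (2*z) dz, which multiplied by dx ∧ dw gives (-2*z) dx ∧ dz ∧ dw
Collecting like 3-forms: d(omega) = (-3*z) dx ∧ dy ∧ dz + (-4*w - 2*z) dx ∧ dz ∧ dw + (x) dx ∧ dy ∧ dw.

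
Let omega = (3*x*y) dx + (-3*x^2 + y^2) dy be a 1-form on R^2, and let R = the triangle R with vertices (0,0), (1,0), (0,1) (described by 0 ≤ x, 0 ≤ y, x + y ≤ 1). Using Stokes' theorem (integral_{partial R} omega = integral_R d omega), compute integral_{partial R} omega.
integral_(partial R) omega = -3/2

Stokes: integral_partial_R omega = integral_R d omega with d omega = (∂Q/∂x - ∂P/∂y) dx ∧ dy.
  ∂Q/∂x = -6*x
  ∂P/∂y = 3*x
  integrand = ∂Q/∂x - ∂P/∂y = -9*x.
Integrating over R: integral_0^1 integral_0^{1-x} (-9*x) dy dx = -3/2.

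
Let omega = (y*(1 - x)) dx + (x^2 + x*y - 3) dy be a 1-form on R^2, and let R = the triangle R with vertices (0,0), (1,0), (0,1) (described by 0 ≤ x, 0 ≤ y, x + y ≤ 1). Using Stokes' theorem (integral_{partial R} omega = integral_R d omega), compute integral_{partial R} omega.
integral_(partial R) omega = 1/6

Stokes: integral_partial_R omega = integral_R d omega with d omega = (∂Q/∂x - ∂P/∂y) dx ∧ dy.
  ∂Q/∂x = 2*x + y
  ∂P/∂y = 1 - x
  integrand = ∂Q/∂x - ∂P/∂y = 3*x + y - 1.
Integrating over R: integral_0^1 integral_0^{1-x} (3*x + y - 1) dy dx = 1/6.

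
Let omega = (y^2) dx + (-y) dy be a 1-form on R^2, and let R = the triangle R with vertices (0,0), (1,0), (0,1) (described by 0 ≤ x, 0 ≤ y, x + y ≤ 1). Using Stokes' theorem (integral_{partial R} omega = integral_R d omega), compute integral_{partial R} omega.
integral_(partial R) omega = -1/3

Stokes: integral_partial_R omega = integral_R d omega with d omega = (∂Q/∂x - ∂P/∂y) dx ∧ dy.
  ∂Q/∂x = 0
  ∂P/∂y = 2*y
  integrand = ∂Q/∂x - ∂P/∂y = -2*y.
Integrating over R: integral_0^1 integral_0^{1-x} (-2*y) dy dx = -1/3.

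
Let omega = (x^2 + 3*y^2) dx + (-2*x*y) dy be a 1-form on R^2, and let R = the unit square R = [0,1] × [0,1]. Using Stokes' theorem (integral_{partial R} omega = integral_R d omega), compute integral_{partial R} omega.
integral_(partial R) omega = -4

Stokes: integral_partial_R omega = integral_R d omega with d omega = (∂Q/∂x - ∂P/∂y) dx ∧ dy.
  ∂Q/∂x = -2*y
  ∂P/∂y = 6*y
  integrand = ∂Q/∂x - ∂P/∂y = -8*y.
Integrating over R: integral_0^1 integral_0^1 (-8*y) dx dy = -4.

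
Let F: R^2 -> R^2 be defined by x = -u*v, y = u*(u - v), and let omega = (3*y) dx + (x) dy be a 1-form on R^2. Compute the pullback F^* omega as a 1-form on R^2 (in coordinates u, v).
F^* omega = (u*v*(-5*u + 4*v)) du + (u^2*(-3*u + 4*v)) dv

Using F^*(f dg) = (f ∘ F) d(g ∘ F), substitute each coordinate x_i by F_i(u, v) in f_i, and replace dx_i by d F_i = (∂F_i/∂u) du + (∂F_i/∂v) dv.
  For the x component: f_1(F) = 3*u*(u - v); d F_1 = (-v) du + (-u) dv
  For the y component: f_2(F) = -u*v; d F_2 = (2*u - v) du + (-u) dv
Combining and collecting du, dv coefficients:
  coeff of du: u*v*(-5*u + 4*v)
  coeff of dv: u^2*(-3*u + 4*v)
F^* omega = (u*v*(-5*u + 4*v)) du + (u^2*(-3*u + 4*v)) dv.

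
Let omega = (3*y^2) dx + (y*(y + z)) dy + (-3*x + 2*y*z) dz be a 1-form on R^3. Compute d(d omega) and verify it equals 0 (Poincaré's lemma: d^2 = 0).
d(d omega) = 0

Step 1: d omega = sum_{i<j} (∂f_j/∂x_i - ∂f_i/∂x_j) dx_i ∧ dx_j:
  coeff of dx ∧ dy: -6*y
  coeff of dx ∧ dz: -3
  coeff of dy ∧ dz: -y + 2*z
Step 2: Apply d again to each 2-form coefficient. The only possible 3-form in R^3 is dx ∧ dy ∧ dz, with coefficient
  ∂(coeff of dy∧dz)/∂x - ∂(coeff of dx∧dz)/∂y + ∂(coeff of dx∧dy)/∂z
  = ∂/∂x (-y + 2*z) - ∂/∂y (-3) + ∂/∂z (-6*y).
Each of these terms simplifies to sums of mixed partials that cancel in pairs. The result is 0 (by equality of mixed partials for smooth functions — Schwarz / Clairaut).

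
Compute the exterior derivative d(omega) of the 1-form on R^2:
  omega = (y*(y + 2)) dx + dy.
d(omega) = (-2*y - 2) dx ∧ dy

For a 1-form omega = sum_i f_i dx_i, the exterior derivative is
  d(omega) = sum_{i < j} (∂f_j/∂x_i - ∂f_i/∂x_j) dx_i ∧ dx_j.
  coefficient of dx ∧ dy: ∂f_2/∂x - ∂f_1/∂y = ∂(1)/∂x - ∂(y*(y + 2))/∂y = -2*y - 2
Assembling: d(omega) = (-2*y - 2) dx ∧ dy.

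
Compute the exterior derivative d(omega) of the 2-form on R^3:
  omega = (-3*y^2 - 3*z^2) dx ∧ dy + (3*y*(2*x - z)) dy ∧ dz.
d(omega) = (6*y - 6*z) dx ∧ dy ∧ dz

For a 2-form omega = sum_{i<j} g_{ij} dx_i ∧ dx_j, the exterior derivative is
  d(omega) = sum_{i<j} d(g_{ij}) ∧ dx_i ∧ dx_j = sum_{i<j, k} (∂g_{ij}/∂x_k) dx_k ∧ dx_i ∧ dx_j.
Expand each term, using dx_k ∧ dx_i ∧ dx_j = sgn(permutation) dx_{(a)} ∧ dx_{(b)} ∧ dx_{(c)} with (a < b < c) sorted:
  d(-3*y^2 - 3*z^2) includes (∂/∂z)(-3*y^2 - 3*z^2) dz = (-6*z) dz, which multiplied by dx ∧ dy gives (-6*z) dx ∧ dy ∧ dz
  d(3*y*(2*x - z)) includes (∂/∂x)(3*y*(2*x - z)) dx = (6*y) dx, which multiplied by dy ∧ dz gives (6*y) dx ∧ dy ∧ dz
Collecting like 3-forms: d(omega) = (6*y - 6*z) dx ∧ dy ∧ dz.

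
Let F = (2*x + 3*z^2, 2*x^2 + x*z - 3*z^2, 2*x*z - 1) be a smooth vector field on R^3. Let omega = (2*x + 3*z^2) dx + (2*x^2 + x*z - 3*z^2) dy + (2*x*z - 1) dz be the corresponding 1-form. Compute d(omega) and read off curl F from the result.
d(omega) = (-x + 6*z) dy ∧ dz + (4*z) dz ∧ dx + (4*x + z) dx ∧ dy; curl F = (-x + 6*z, 4*z, 4*x + z)

d omega = sum_{i<j} (∂f_j/∂x_i - ∂f_i/∂x_j) dx_i ∧ dx_j. Under the identification (dy ∧ dz, dz ∧ dx, dx ∧ dy) ↔ (e_x, e_y, e_z), the coefficients are exactly the components of curl F. Compute:
  ∂R/∂y - ∂Q/∂z = (0) - (x - 6*z) = -x + 6*z
  ∂P/∂z - ∂R/∂x = (6*z) - (2*z) = 4*z
  ∂Q/∂x - ∂P/∂y = (4*x + z) - (0) = 4*x + z.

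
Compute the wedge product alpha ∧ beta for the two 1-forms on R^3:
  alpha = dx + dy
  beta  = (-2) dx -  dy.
alpha ∧ beta = (1) dx ∧ dy

Distribute the wedge, using dx_i ∧ dx_j = -dx_j ∧ dx_i and dx_i ∧ dx_i = 0. For each pair (i, j) with i < j, the coefficient of dx_i ∧ dx_j in alpha ∧ beta is (alpha_i * beta_j - alpha_j * beta_i). Collecting: alpha ∧ beta = (1) dx ∧ dy.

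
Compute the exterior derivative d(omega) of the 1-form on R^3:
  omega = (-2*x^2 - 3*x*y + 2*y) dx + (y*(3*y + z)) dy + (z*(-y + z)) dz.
d(omega) = (3*x - 2) dx ∧ dy + (-y - z) dy ∧ dz

For a 1-form omega = sum_i f_i dx_i, the exterior derivative is
  d(omega) = sum_{i < j} (∂f_j/∂x_i - ∂f_i/∂x_j) dx_i ∧ dx_j.
  coefficient of dx ∧ dy: ∂f_2/∂x - ∂f_1/∂y = ∂(y*(3*y + z))/∂x - ∂(-2*x^2 - 3*x*y + 2*y)/∂y = 3*x - 2
  coefficient of dy ∧ dz: ∂f_3/∂y - ∂f_2/∂z = ∂(z*(-y + z))/∂y - ∂(y*(3*y + z))/∂z = -y - z
Assembling: d(omega) = (3*x - 2) dx ∧ dy + (-y - z) dy ∧ dz.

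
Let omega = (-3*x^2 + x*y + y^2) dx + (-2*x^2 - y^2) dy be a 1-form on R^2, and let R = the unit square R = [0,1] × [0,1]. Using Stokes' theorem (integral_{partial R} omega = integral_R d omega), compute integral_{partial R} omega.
integral_(partial R) omega = -7/2

Stokes: integral_partial_R omega = integral_R d omega with d omega = (∂Q/∂x - ∂P/∂y) dx ∧ dy.
  ∂Q/∂x = -4*x
  ∂P/∂y = x + 2*y
  integrand = ∂Q/∂x - ∂P/∂y = -5*x - 2*y.
Integrating over R: integral_0^1 integral_0^1 (-5*x - 2*y) dx dy = -7/2.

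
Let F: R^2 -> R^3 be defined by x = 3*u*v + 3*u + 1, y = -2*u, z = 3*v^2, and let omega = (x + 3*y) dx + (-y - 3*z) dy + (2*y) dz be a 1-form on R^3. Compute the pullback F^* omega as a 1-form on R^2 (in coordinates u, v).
F^* omega = (9*u*v^2 - 13*u + 18*v^2 + 3*v + 3) du + (3*u*(3*u*v - 3*u - 8*v + 1)) dv

Using F^*(f dg) = (f ∘ F) d(g ∘ F), substitute each coordinate x_i by F_i(u, v) in f_i, and replace dx_i by d F_i = (∂F_i/∂u) du + (∂F_i/∂v) dv.
  For the x component: f_1(F) = 3*u*v - 3*u + 1; d F_1 = (3*v + 3) du + (3*u) dv
  For the y component: f_2(F) = 2*u - 9*v^2; d F_2 = (-2) du + (0) dv
  For the z component: f_3(F) = -4*u; d F_3 = (0) du + (6*v) dv
Combining and collecting du, dv coefficients:
  coeff of du: 9*u*v^2 - 13*u + 18*v^2 + 3*v + 3
  coeff of dv: 3*u*(3*u*v - 3*u - 8*v + 1)
F^* omega = (9*u*v^2 - 13*u + 18*v^2 + 3*v + 3) du + (3*u*(3*u*v - 3*u - 8*v + 1)) dv.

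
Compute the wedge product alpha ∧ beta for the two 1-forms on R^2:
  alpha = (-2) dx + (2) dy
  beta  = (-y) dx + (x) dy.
alpha ∧ beta = (-2*x + 2*y) dx ∧ dy

Distribute the wedge, using dx_i ∧ dx_j = -dx_j ∧ dx_i and dx_i ∧ dx_i = 0. For each pair (i, j) with i < j, the coefficient of dx_i ∧ dx_j in alpha ∧ beta is (alpha_i * beta_j - alpha_j * beta_i). Collecting: alpha ∧ beta = (-2*x + 2*y) dx ∧ dy.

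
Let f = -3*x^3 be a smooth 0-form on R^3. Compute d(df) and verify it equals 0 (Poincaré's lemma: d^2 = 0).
d(df) = 0

Step 1: df = sum_i (∂f/∂x_i) dx_i = (-9*x^2) dx + (0) dy + (0) dz.
Step 2: Apply d again. Using the 1-form formula, the coefficient of dx ∧ dy in d(df) is ∂^2 f/∂x ∂y - ∂^2 f/∂y ∂x = (0) - (0) = 0 (equality of mixed partials for smooth f).
Similarly for dx ∧ dz and dy ∧ dz — all coefficients vanish. So d(df) = 0.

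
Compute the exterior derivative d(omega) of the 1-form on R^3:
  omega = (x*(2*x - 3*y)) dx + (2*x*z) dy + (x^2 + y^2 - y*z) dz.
d(omega) = (3*x + 2*z) dx ∧ dy + (2*x) dx ∧ dz + (-2*x + 2*y - z) dy ∧ dz

For a 1-form omega = sum_i f_i dx_i, the exterior derivative is
  d(omega) = sum_{i < j} (∂f_j/∂x_i - ∂f_i/∂x_j) dx_i ∧ dx_j.
  coefficient of dx ∧ dy: ∂f_2/∂x - ∂f_1/∂y = ∂(2*x*z)/∂x - ∂(x*(2*x - 3*y))/∂y = 3*x + 2*z
  coefficient of dx ∧ dz: ∂f_3/∂x - ∂f_1/∂z = ∂(x^2 + y^2 - y*z)/∂x - ∂(x*(2*x - 3*y))/∂z = 2*x
  coefficient of dy ∧ dz: ∂f_3/∂y - ∂f_2/∂z = ∂(x^2 + y^2 - y*z)/∂y - ∂(2*x*z)/∂z = -2*x + 2*y - z
Assembling: d(omega) = (3*x + 2*z) dx ∧ dy + (2*x) dx ∧ dz + (-2*x + 2*y - z) dy ∧ dz.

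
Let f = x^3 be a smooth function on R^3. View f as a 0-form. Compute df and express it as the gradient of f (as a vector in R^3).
df = (3*x^2) dx + (0) dy + (0) dz; grad f = (3*x^2, 0, 0)

For a 0-form f, d f = (∂f/∂x) dx + (∂f/∂y) dy + (∂f/∂z) dz. The components of the vector representation are exactly the entries of grad f in Cartesian coordinates:
  ∂f/∂x = 3*x^2
  ∂f/∂y = 0
  ∂f/∂z = 0.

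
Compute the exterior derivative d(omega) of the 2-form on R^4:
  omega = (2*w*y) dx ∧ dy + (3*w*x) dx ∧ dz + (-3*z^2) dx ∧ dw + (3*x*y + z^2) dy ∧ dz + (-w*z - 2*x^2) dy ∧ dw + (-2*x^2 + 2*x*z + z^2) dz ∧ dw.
d(omega) = (-4*x + 2*y) dx ∧ dy ∧ dw + (-x + 8*z) dx ∧ dz ∧ dw + (3*y) dx ∧ dy ∧ dz + (w) dy ∧ dz ∧ dw

For a 2-form omega = sum_{i<j} g_{ij} dx_i ∧ dx_j, the exterior derivative is
  d(omega) = sum_{i<j} d(g_{ij}) ∧ dx_i ∧ dx_j = sum_{i<j, k} (∂g_{ij}/∂x_k) dx_k ∧ dx_i ∧ dx_j.
Expand each term, using dx_k ∧ dx_i ∧ dx_j = sgn(permutation) dx_{(a)} ∧ dx_{(b)} ∧ dx_{(c)} with (a < b < c) sorted:
  d(2*w*y) includes (∂/∂w)(2*w*y) dw = (2*y) dw, which multiplied by dx ∧ dy gives (2*y) dx ∧ dy ∧ dw
  d(3*w*x) includes (∂/∂w)(3*w*x) dw = (3*x) dw, which multiplied by dx ∧ dz gives (3*x) dx ∧ dz ∧ dw
  d(-3*z^2) includes (∂/∂z)(-3*z^2) dz = (-6*z) dz, which multiplied by dx ∧ dw gives (6*z) dx ∧ dz ∧ dw
  d(3*x*y + z^2) includes (∂/∂x)(3*x*y + z^2) dx = (3*y) dx, which multiplied by dy ∧ dz gives (3*y) dx ∧ dy ∧ dz
  d(-w*z - 2*x^2) includes (∂/∂x)(-w*z - 2*x^2) dx = (-4*x) dx, which multiplied by dy ∧ dw gives (-4*x) dx ∧ dy ∧ dw
  d(-w*z - 2*x^2) includes (∂/∂z)(-w*z - 2*x^2) dz = (-w) dz, which multiplied by dy ∧ dw gives (w) dy ∧ dz ∧ dw
  d(-2*x^2 + 2*x*z + z^2) includes (∂/∂x)(-2*x^2 + 2*x*z + z^2) dx = (-4*x + 2*z) dx, which multiplied by dz ∧ dw gives (-4*x + 2*z) dx ∧ dz ∧ dw
Collecting like 3-forms: d(omega) = (-4*x + 2*y) dx ∧ dy ∧ dw + (-x + 8*z) dx ∧ dz ∧ dw + (3*y) dx ∧ dy ∧ dz + (w) dy ∧ dz ∧ dw.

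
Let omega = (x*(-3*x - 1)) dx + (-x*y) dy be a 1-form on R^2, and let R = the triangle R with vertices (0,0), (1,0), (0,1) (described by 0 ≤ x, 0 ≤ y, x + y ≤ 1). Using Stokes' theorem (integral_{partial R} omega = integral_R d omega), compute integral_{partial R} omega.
integral_(partial R) omega = -1/6

Stokes: integral_partial_R omega = integral_R d omega with d omega = (∂Q/∂x - ∂P/∂y) dx ∧ dy.
  ∂Q/∂x = -y
  ∂P/∂y = 0
  integrand = ∂Q/∂x - ∂P/∂y = -y.
Integrating over R: integral_0^1 integral_0^{1-x} (-y) dy dx = -1/6.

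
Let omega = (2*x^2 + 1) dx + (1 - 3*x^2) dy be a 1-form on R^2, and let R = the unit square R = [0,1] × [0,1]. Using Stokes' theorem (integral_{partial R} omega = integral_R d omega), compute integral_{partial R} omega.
integral_(partial R) omega = -3

Stokes: integral_partial_R omega = integral_R d omega with d omega = (∂Q/∂x - ∂P/∂y) dx ∧ dy.
  ∂Q/∂x = -6*x
  ∂P/∂y = 0
  integrand = ∂Q/∂x - ∂P/∂y = -6*x.
Integrating over R: integral_0^1 integral_0^1 (-6*x) dx dy = -3.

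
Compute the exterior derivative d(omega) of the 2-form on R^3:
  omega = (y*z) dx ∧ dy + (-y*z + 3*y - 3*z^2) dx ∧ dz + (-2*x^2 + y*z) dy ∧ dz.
d(omega) = (-4*x + y + z - 3) dx ∧ dy ∧ dz

For a 2-form omega = sum_{i<j} g_{ij} dx_i ∧ dx_j, the exterior derivative is
  d(omega) = sum_{i<j} d(g_{ij}) ∧ dx_i ∧ dx_j = sum_{i<j, k} (∂g_{ij}/∂x_k) dx_k ∧ dx_i ∧ dx_j.
Expand each term, using dx_k ∧ dx_i ∧ dx_j = sgn(permutation) dx_{(a)} ∧ dx_{(b)} ∧ dx_{(c)} with (a < b < c) sorted:
  d(y*z) includes (∂/∂z)(y*z) dz = (y) dz, which multiplied by dx ∧ dy gives (y) dx ∧ dy ∧ dz
  d(-y*z + 3*y - 3*z^2) includes (∂/∂y)(-y*z + 3*y - 3*z^2) dy = (3 - z) dy, which multiplied by dx ∧ dz gives (z - 3) dx ∧ dy ∧ dz
  d(-2*x^2 + y*z) includes (∂/∂x)(-2*x^2 + y*z) dx = (-4*x) dx, which multiplied by dy ∧ dz gives (-4*x) dx ∧ dy ∧ dz
Collecting like 3-forms: d(omega) = (-4*x + y + z - 3) dx ∧ dy ∧ dz.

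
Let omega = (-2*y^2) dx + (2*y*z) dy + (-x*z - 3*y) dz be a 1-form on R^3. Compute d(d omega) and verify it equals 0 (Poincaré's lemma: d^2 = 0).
d(d omega) = 0

Step 1: d omega = sum_{i<j} (∂f_j/∂x_i - ∂f_i/∂x_j) dx_i ∧ dx_j:
  coeff of dx ∧ dy: 4*y
  coeff of dx ∧ dz: -z
  coeff of dy ∧ dz: -2*y - 3
Step 2: Apply d again to each 2-form coefficient. The only possible 3-form in R^3 is dx ∧ dy ∧ dz, with coefficient
  ∂(coeff of dy∧dz)/∂x - ∂(coeff of dx∧dz)/∂y + ∂(coeff of dx∧dy)/∂z
  = ∂/∂x (-2*y - 3) - ∂/∂y (-z) + ∂/∂z (4*y).
Each of these terms simplifies to sums of mixed partials that cancel in pairs. The result is 0 (by equality of mixed partials for smooth functions — Schwarz / Clairaut).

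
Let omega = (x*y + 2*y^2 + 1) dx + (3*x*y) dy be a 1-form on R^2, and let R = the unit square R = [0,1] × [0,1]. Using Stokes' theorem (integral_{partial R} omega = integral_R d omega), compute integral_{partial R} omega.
integral_(partial R) omega = -1

Stokes: integral_partial_R omega = integral_R d omega with d omega = (∂Q/∂x - ∂P/∂y) dx ∧ dy.
  ∂Q/∂x = 3*y
  ∂P/∂y = x + 4*y
  integrand = ∂Q/∂x - ∂P/∂y = -x - y.
Integrating over R: integral_0^1 integral_0^1 (-x - y) dx dy = -1.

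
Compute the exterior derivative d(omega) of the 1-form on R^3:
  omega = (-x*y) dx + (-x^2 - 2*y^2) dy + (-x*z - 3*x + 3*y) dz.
d(omega) = (-x) dx ∧ dy + (-z - 3) dx ∧ dz + (3) dy ∧ dz

For a 1-form omega = sum_i f_i dx_i, the exterior derivative is
  d(omega) = sum_{i < j} (∂f_j/∂x_i - ∂f_i/∂x_j) dx_i ∧ dx_j.
  coefficient of dx ∧ dy: ∂f_2/∂x - ∂f_1/∂y = ∂(-x^2 - 2*y^2)/∂x - ∂(-x*y)/∂y = -x
  coefficient of dx ∧ dz: ∂f_3/∂x - ∂f_1/∂z = ∂(-x*z - 3*x + 3*y)/∂x - ∂(-x*y)/∂z = -z - 3
  coefficient of dy ∧ dz: ∂f_3/∂y - ∂f_2/∂z = ∂(-x*z - 3*x + 3*y)/∂y - ∂(-x^2 - 2*y^2)/∂z = 3
Assembling: d(omega) = (-x) dx ∧ dy + (-z - 3) dx ∧ dz + (3) dy ∧ dz.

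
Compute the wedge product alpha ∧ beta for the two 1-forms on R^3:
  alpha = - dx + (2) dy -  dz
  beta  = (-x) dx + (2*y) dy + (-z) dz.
alpha ∧ beta = (2*x - 2*y) dx ∧ dy + (-x + z) dx ∧ dz + (2*y - 2*z) dy ∧ dz

Distribute the wedge, using dx_i ∧ dx_j = -dx_j ∧ dx_i and dx_i ∧ dx_i = 0. For each pair (i, j) with i < j, the coefficient of dx_i ∧ dx_j in alpha ∧ beta is (alpha_i * beta_j - alpha_j * beta_i). Collecting: alpha ∧ beta = (2*x - 2*y) dx ∧ dy + (-x + z) dx ∧ dz + (2*y - 2*z) dy ∧ dz.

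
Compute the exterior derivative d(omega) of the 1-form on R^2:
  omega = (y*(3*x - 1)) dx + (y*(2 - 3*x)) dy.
d(omega) = (-3*x - 3*y + 1) dx ∧ dy

For a 1-form omega = sum_i f_i dx_i, the exterior derivative is
  d(omega) = sum_{i < j} (∂f_j/∂x_i - ∂f_i/∂x_j) dx_i ∧ dx_j.
  coefficient of dx ∧ dy: ∂f_2/∂x - ∂f_1/∂y = ∂(y*(2 - 3*x))/∂x - ∂(y*(3*x - 1))/∂y = -3*x - 3*y + 1
Assembling: d(omega) = (-3*x - 3*y + 1) dx ∧ dy.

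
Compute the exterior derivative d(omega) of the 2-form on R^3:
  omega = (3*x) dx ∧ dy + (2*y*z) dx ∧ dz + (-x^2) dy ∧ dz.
d(omega) = (-2*x - 2*z) dx ∧ dy ∧ dz

For a 2-form omega = sum_{i<j} g_{ij} dx_i ∧ dx_j, the exterior derivative is
  d(omega) = sum_{i<j} d(g_{ij}) ∧ dx_i ∧ dx_j = sum_{i<j, k} (∂g_{ij}/∂x_k) dx_k ∧ dx_i ∧ dx_j.
Expand each term, using dx_k ∧ dx_i ∧ dx_j = sgn(permutation) dx_{(a)} ∧ dx_{(b)} ∧ dx_{(c)} with (a < b < c) sorted:
  d(2*y*z) includes (∂/∂y)(2*y*z) dy = (2*z) dy, which multiplied by dx ∧ dz gives (-2*z) dx ∧ dy ∧ dz
  d(-x^2) includes (∂/∂x)(-x^2) dx = (-2*x) dx, which multiplied by dy ∧ dz gives (-2*x) dx ∧ dy ∧ dz
Collecting like 3-forms: d(omega) = (-2*x - 2*z) dx ∧ dy ∧ dz.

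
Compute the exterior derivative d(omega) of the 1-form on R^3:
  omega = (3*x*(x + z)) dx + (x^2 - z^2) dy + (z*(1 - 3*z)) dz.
d(omega) = (2*x) dx ∧ dy + (-3*x) dx ∧ dz + (2*z) dy ∧ dz

For a 1-form omega = sum_i f_i dx_i, the exterior derivative is
  d(omega) = sum_{i < j} (∂f_j/∂x_i - ∂f_i/∂x_j) dx_i ∧ dx_j.
  coefficient of dx ∧ dy: ∂f_2/∂x - ∂f_1/∂y = ∂(x^2 - z^2)/∂x - ∂(3*x*(x + z))/∂y = 2*x
  coefficient of dx ∧ dz: ∂f_3/∂x - ∂f_1/∂z = ∂(z*(1 - 3*z))/∂x - ∂(3*x*(x + z))/∂z = -3*x
  coefficient of dy ∧ dz: ∂f_3/∂y - ∂f_2/∂z = ∂(z*(1 - 3*z))/∂y - ∂(x^2 - z^2)/∂z = 2*z
Assembling: d(omega) = (2*x) dx ∧ dy + (-3*x) dx ∧ dz + (2*z) dy ∧ dz.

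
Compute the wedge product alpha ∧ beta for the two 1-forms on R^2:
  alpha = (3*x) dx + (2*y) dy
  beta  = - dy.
alpha ∧ beta = (-3*x) dx ∧ dy

Distribute the wedge, using dx_i ∧ dx_j = -dx_j ∧ dx_i and dx_i ∧ dx_i = 0. For each pair (i, j) with i < j, the coefficient of dx_i ∧ dx_j in alpha ∧ beta is (alpha_i * beta_j - alpha_j * beta_i). Collecting: alpha ∧ beta = (-3*x) dx ∧ dy.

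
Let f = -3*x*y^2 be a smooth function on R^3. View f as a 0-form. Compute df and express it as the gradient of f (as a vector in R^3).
df = (-3*y^2) dx + (-6*x*y) dy + (0) dz; grad f = (-3*y^2, -6*x*y, 0)

For a 0-form f, d f = (∂f/∂x) dx + (∂f/∂y) dy + (∂f/∂z) dz. The components of the vector representation are exactly the entries of grad f in Cartesian coordinates:
  ∂f/∂x = -3*y^2
  ∂f/∂y = -6*x*y
  ∂f/∂z = 0.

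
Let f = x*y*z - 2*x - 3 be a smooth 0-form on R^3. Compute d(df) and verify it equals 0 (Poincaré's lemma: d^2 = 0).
d(df) = 0

Step 1: df = sum_i (∂f/∂x_i) dx_i = (y*z - 2) dx + (x*z) dy + (x*y) dz.
Step 2: Apply d again. Using the 1-form formula, the coefficient of dx ∧ dy in d(df) is ∂^2 f/∂x ∂y - ∂^2 f/∂y ∂x = (z) - (z) = 0 (equality of mixed partials for smooth f).
Similarly for dx ∧ dz and dy ∧ dz — all coefficients vanish. So d(df) = 0.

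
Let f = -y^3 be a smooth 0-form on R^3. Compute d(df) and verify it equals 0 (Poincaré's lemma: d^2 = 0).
d(df) = 0

Step 1: df = sum_i (∂f/∂x_i) dx_i = (0) dx + (-3*y^2) dy + (0) dz.
Step 2: Apply d again. Using the 1-form formula, the coefficient of dx ∧ dy in d(df) is ∂^2 f/∂x ∂y - ∂^2 f/∂y ∂x = (0) - (0) = 0 (equality of mixed partials for smooth f).
Similarly for dx ∧ dz and dy ∧ dz — all coefficients vanish. So d(df) = 0.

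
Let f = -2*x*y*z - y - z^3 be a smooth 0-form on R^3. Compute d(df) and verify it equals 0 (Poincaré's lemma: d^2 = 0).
d(df) = 0

Step 1: df = sum_i (∂f/∂x_i) dx_i = (-2*y*z) dx + (-2*x*z - 1) dy + (-2*x*y - 3*z^2) dz.
Step 2: Apply d again. Using the 1-form formula, the coefficient of dx ∧ dy in d(df) is ∂^2 f/∂x ∂y - ∂^2 f/∂y ∂x = (-2*z) - (-2*z) = 0 (equality of mixed partials for smooth f).
Similarly for dx ∧ dz and dy ∧ dz — all coefficients vanish. So d(df) = 0.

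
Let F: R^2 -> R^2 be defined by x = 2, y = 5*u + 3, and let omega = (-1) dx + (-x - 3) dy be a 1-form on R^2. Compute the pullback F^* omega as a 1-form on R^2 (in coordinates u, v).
F^* omega = (-25) du

Using F^*(f dg) = (f ∘ F) d(g ∘ F), substitute each coordinate x_i by F_i(u, v) in f_i, and replace dx_i by d F_i = (∂F_i/∂u) du + (∂F_i/∂v) dv.
  For the x component: f_1(F) = -1; d F_1 = (0) du + (0) dv
  For the y component: f_2(F) = -5; d F_2 = (5) du + (0) dv
Combining and collecting du, dv coefficients:
  coeff of du: -25
  coeff of dv: 0
F^* omega = (-25) du.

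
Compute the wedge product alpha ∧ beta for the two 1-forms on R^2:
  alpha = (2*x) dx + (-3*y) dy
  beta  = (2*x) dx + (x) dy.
alpha ∧ beta = (2*x*(x + 3*y)) dx ∧ dy

Distribute the wedge, using dx_i ∧ dx_j = -dx_j ∧ dx_i and dx_i ∧ dx_i = 0. For each pair (i, j) with i < j, the coefficient of dx_i ∧ dx_j in alpha ∧ beta is (alpha_i * beta_j - alpha_j * beta_i). Collecting: alpha ∧ beta = (2*x*(x + 3*y)) dx ∧ dy.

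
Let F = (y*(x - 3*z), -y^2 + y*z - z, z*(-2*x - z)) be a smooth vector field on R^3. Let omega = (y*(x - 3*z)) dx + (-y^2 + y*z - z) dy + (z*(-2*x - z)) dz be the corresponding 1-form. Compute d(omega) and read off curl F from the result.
d(omega) = (1 - y) dy ∧ dz + (-3*y + 2*z) dz ∧ dx + (-x + 3*z) dx ∧ dy; curl F = (1 - y, -3*y + 2*z, -x + 3*z)

d omega = sum_{i<j} (∂f_j/∂x_i - ∂f_i/∂x_j) dx_i ∧ dx_j. Under the identification (dy ∧ dz, dz ∧ dx, dx ∧ dy) ↔ (e_x, e_y, e_z), the coefficients are exactly the components of curl F. Compute:
  ∂R/∂y - ∂Q/∂z = (0) - (y - 1) = 1 - y
  ∂P/∂z - ∂R/∂x = (-3*y) - (-2*z) = -3*y + 2*z
  ∂Q/∂x - ∂P/∂y = (0) - (x - 3*z) = -x + 3*z.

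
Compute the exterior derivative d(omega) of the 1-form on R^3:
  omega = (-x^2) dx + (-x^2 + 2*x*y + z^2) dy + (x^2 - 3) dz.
d(omega) = (-2*x + 2*y) dx ∧ dy + (2*x) dx ∧ dz + (-2*z) dy ∧ dz

For a 1-form omega = sum_i f_i dx_i, the exterior derivative is
  d(omega) = sum_{i < j} (∂f_j/∂x_i - ∂f_i/∂x_j) dx_i ∧ dx_j.
  coefficient of dx ∧ dy: ∂f_2/∂x - ∂f_1/∂y = ∂(-x^2 + 2*x*y + z^2)/∂x - ∂(-x^2)/∂y = -2*x + 2*y
  coefficient of dx ∧ dz: ∂f_3/∂x - ∂f_1/∂z = ∂(x^2 - 3)/∂x - ∂(-x^2)/∂z = 2*x
  coefficient of dy ∧ dz: ∂f_3/∂y - ∂f_2/∂z = ∂(x^2 - 3)/∂y - ∂(-x^2 + 2*x*y + z^2)/∂z = -2*z
Assembling: d(omega) = (-2*x + 2*y) dx ∧ dy + (2*x) dx ∧ dz + (-2*z) dy ∧ dz.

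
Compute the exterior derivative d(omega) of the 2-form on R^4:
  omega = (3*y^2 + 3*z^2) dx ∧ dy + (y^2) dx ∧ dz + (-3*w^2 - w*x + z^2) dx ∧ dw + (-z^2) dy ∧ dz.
d(omega) = (-2*y + 6*z) dx ∧ dy ∧ dz + (-2*z) dx ∧ dz ∧ dw

For a 2-form omega = sum_{i<j} g_{ij} dx_i ∧ dx_j, the exterior derivative is
  d(omega) = sum_{i<j} d(g_{ij}) ∧ dx_i ∧ dx_j = sum_{i<j, k} (∂g_{ij}/∂x_k) dx_k ∧ dx_i ∧ dx_j.
Expand each term, using dx_k ∧ dx_i ∧ dx_j = sgn(permutation) dx_{(a)} ∧ dx_{(b)} ∧ dx_{(c)} with (a < b < c) sorted:
  d(3*y^2 + 3*z^2) includes (∂/∂z)(3*y^2 + 3*z^2) dz = (6*z) dz, which multiplied by dx ∧ dy gives (6*z) dx ∧ dy ∧ dz
  d(y^2) includes (∂/∂y)(y^2) dy = (2*y) dy, which multiplied by dx ∧ dz gives (-2*y) dx ∧ dy ∧ dz
  d(-3*w^2 - w*x + z^2) includes (∂/∂z)(-3*w^2 - w*x + z^2) dz = (2*z) dz, which multiplied by dx ∧ dw gives (-2*z) dx ∧ dz ∧ dw
Collecting like 3-forms: d(omega) = (-2*y + 6*z) dx ∧ dy ∧ dz + (-2*z) dx ∧ dz ∧ dw.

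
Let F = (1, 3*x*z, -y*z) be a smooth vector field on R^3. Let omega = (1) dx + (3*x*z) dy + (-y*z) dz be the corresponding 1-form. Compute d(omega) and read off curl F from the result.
d(omega) = (-3*x - z) dy ∧ dz + (0) dz ∧ dx + (3*z) dx ∧ dy; curl F = (-3*x - z, 0, 3*z)

d omega = sum_{i<j} (∂f_j/∂x_i - ∂f_i/∂x_j) dx_i ∧ dx_j. Under the identification (dy ∧ dz, dz ∧ dx, dx ∧ dy) ↔ (e_x, e_y, e_z), the coefficients are exactly the components of curl F. Compute:
  ∂R/∂y - ∂Q/∂z = (-z) - (3*x) = -3*x - z
  ∂P/∂z - ∂R/∂x = (0) - (0) = 0
  ∂Q/∂x - ∂P/∂y = (3*z) - (0) = 3*z.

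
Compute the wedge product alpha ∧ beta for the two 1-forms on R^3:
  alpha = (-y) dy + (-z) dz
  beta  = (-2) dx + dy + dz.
alpha ∧ beta = (-2*y) dx ∧ dy + (-y + z) dy ∧ dz + (-2*z) dx ∧ dz

Distribute the wedge, using dx_i ∧ dx_j = -dx_j ∧ dx_i and dx_i ∧ dx_i = 0. For each pair (i, j) with i < j, the coefficient of dx_i ∧ dx_j in alpha ∧ beta is (alpha_i * beta_j - alpha_j * beta_i). Collecting: alpha ∧ beta = (-2*y) dx ∧ dy + (-y + z) dy ∧ dz + (-2*z) dx ∧ dz.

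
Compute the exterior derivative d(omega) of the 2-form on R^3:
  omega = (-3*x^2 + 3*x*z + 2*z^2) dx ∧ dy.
d(omega) = (3*x + 4*z) dx ∧ dy ∧ dz

For a 2-form omega = sum_{i<j} g_{ij} dx_i ∧ dx_j, the exterior derivative is
  d(omega) = sum_{i<j} d(g_{ij}) ∧ dx_i ∧ dx_j = sum_{i<j, k} (∂g_{ij}/∂x_k) dx_k ∧ dx_i ∧ dx_j.
Expand each term, using dx_k ∧ dx_i ∧ dx_j = sgn(permutation) dx_{(a)} ∧ dx_{(b)} ∧ dx_{(c)} with (a < b < c) sorted:
  d(-3*x^2 + 3*x*z + 2*z^2) includes (∂/∂z)(-3*x^2 + 3*x*z + 2*z^2) dz = (3*x + 4*z) dz, which multiplied by dx ∧ dy gives (3*x + 4*z) dx ∧ dy ∧ dz
Collecting like 3-forms: d(omega) = (3*x + 4*z) dx ∧ dy ∧ dz.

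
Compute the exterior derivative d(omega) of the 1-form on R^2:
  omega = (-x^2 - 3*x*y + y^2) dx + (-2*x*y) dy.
d(omega) = (3*x - 4*y) dx ∧ dy

For a 1-form omega = sum_i f_i dx_i, the exterior derivative is
  d(omega) = sum_{i < j} (∂f_j/∂x_i - ∂f_i/∂x_j) dx_i ∧ dx_j.
  coefficient of dx ∧ dy: ∂f_2/∂x - ∂f_1/∂y = ∂(-2*x*y)/∂x - ∂(-x^2 - 3*x*y + y^2)/∂y = 3*x - 4*y
Assembling: d(omega) = (3*x - 4*y) dx ∧ dy.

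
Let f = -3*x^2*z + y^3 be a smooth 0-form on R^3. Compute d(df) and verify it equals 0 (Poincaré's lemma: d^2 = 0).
d(df) = 0

Step 1: df = sum_i (∂f/∂x_i) dx_i = (-6*x*z) dx + (3*y^2) dy + (-3*x^2) dz.
Step 2: Apply d again. Using the 1-form formula, the coefficient of dx ∧ dy in d(df) is ∂^2 f/∂x ∂y - ∂^2 f/∂y ∂x = (0) - (0) = 0 (equality of mixed partials for smooth f).
Similarly for dx ∧ dz and dy ∧ dz — all coefficients vanish. So d(df) = 0.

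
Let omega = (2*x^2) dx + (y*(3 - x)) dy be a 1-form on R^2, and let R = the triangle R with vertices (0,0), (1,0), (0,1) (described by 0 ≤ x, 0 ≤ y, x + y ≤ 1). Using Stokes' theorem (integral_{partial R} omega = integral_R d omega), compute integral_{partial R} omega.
integral_(partial R) omega = -1/6

Stokes: integral_partial_R omega = integral_R d omega with d omega = (∂Q/∂x - ∂P/∂y) dx ∧ dy.
  ∂Q/∂x = -y
  ∂P/∂y = 0
  integrand = ∂Q/∂x - ∂P/∂y = -y.
Integrating over R: integral_0^1 integral_0^{1-x} (-y) dy dx = -1/6.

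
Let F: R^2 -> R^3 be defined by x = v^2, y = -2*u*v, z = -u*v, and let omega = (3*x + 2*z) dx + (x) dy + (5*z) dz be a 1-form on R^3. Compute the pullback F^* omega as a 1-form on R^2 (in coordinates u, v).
F^* omega = (v^2*(5*u - 2*v)) du + (v*(5*u^2 - 6*u*v + 6*v^2)) dv

Using F^*(f dg) = (f ∘ F) d(g ∘ F), substitute each coordinate x_i by F_i(u, v) in f_i, and replace dx_i by d F_i = (∂F_i/∂u) du + (∂F_i/∂v) dv.
  For the x component: f_1(F) = v*(-2*u + 3*v); d F_1 = (0) du + (2*v) dv
  For the y component: f_2(F) = v^2; d F_2 = (-2*v) du + (-2*u) dv
  For the z component: f_3(F) = -5*u*v; d F_3 = (-v) du + (-u) dv
Combining and collecting du, dv coefficients:
  coeff of du: v^2*(5*u - 2*v)
  coeff of dv: v*(5*u^2 - 6*u*v + 6*v^2)
F^* omega = (v^2*(5*u - 2*v)) du + (v*(5*u^2 - 6*u*v + 6*v^2)) dv.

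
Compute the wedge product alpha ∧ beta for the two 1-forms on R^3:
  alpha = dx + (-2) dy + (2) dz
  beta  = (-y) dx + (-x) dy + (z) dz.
alpha ∧ beta = (-x - 2*y) dx ∧ dy + (2*y + z) dx ∧ dz + (2*x - 2*z) dy ∧ dz

Distribute the wedge, using dx_i ∧ dx_j = -dx_j ∧ dx_i and dx_i ∧ dx_i = 0. For each pair (i, j) with i < j, the coefficient of dx_i ∧ dx_j in alpha ∧ beta is (alpha_i * beta_j - alpha_j * beta_i). Collecting: alpha ∧ beta = (-x - 2*y) dx ∧ dy + (2*y + z) dx ∧ dz + (2*x - 2*z) dy ∧ dz.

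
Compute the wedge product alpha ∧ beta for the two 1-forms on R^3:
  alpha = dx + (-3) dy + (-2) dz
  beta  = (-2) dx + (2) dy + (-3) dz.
alpha ∧ beta = (-4) dx ∧ dy + (-7) dx ∧ dz + (13) dy ∧ dz

Distribute the wedge, using dx_i ∧ dx_j = -dx_j ∧ dx_i and dx_i ∧ dx_i = 0. For each pair (i, j) with i < j, the coefficient of dx_i ∧ dx_j in alpha ∧ beta is (alpha_i * beta_j - alpha_j * beta_i). Collecting: alpha ∧ beta = (-4) dx ∧ dy + (-7) dx ∧ dz + (13) dy ∧ dz.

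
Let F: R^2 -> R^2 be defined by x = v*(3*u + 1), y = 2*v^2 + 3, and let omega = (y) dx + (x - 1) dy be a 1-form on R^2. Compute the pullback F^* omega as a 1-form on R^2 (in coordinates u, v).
F^* omega = (6*v^3 + 9*v) du + (18*u*v^2 + 9*u + 6*v^2 - 4*v + 3) dv

Using F^*(f dg) = (f ∘ F) d(g ∘ F), substitute each coordinate x_i by F_i(u, v) in f_i, and replace dx_i by d F_i = (∂F_i/∂u) du + (∂F_i/∂v) dv.
  For the x component: f_1(F) = 2*v^2 + 3; d F_1 = (3*v) du + (3*u + 1) dv
  For the y component: f_2(F) = 3*u*v + v - 1; d F_2 = (0) du + (4*v) dv
Combining and collecting du, dv coefficients:
  coeff of du: 6*v^3 + 9*v
  coeff of dv: 18*u*v^2 + 9*u + 6*v^2 - 4*v + 3
F^* omega = (6*v^3 + 9*v) du + (18*u*v^2 + 9*u + 6*v^2 - 4*v + 3) dv.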